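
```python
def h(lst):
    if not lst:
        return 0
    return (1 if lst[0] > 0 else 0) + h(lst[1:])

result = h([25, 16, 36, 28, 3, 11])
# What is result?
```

Count of positive elements in [25, 16, 36, 28, 3, 11] = 6

Answer: 6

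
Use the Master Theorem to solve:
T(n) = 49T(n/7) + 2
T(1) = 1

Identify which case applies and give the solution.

a=49, b=7, f(n)=2. log_7(49) = 2. Since c=0 < 2, Case 1 applies: T(n) = Θ(n^log_b(a)) = O(n^2).

Answer: O(n^2) - Case 1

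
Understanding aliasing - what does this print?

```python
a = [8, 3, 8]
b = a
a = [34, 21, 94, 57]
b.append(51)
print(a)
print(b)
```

Key concept: rebinding vs mutation: a is rebound to a new list, b still points at the original.
Step by step:
`a = [8, 3, 8]` → a = [8, 3, 8]
`b = a` → b = [8, 3, 8] (same object as a)
`a = [34, 21, 94, 57]` → a = [34, 21, 94, 57]
`b.append(51)` → b = [8, 3, 8, 51]
`print(a)` → prints [34, 21, 94, 57]
`print(b)` → prints [8, 3, 8, 51]

Answer:
[34, 21, 94, 57]
[8, 3, 8, 51]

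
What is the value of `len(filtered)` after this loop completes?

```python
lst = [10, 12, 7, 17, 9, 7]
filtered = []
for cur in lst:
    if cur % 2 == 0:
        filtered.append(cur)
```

Count even numbers in [10, 12, 7, 17, 9, 7]
`filtered` takes the values: [] → [10] → [10, 12]
So `len(filtered)` = 2

Answer: 2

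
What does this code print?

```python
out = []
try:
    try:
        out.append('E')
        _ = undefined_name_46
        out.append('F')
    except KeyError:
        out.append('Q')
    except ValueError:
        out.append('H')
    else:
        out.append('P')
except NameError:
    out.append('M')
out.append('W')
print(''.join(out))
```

Execution trace: 'E' (inner try body) → 'M' (outer except NameError) → 'W' (after the try/except). Output: EMW

Answer: EMW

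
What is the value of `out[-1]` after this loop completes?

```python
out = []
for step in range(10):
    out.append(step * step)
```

Last element of squares 0 to 9
`out` takes the values: [] → [0] → [0, 1] → [0, 1, 4] → [0, 1, 4, 9] → [0, 1, 4, 9, 16] → [0, 1, 4, 9, 16, 25] → [0, 1, 4, 9, 16, 25, 36] → [0, 1, 4, 9, 16, 25, 36, 49] → [0, 1, 4, 9, 16, 25, 36, 49, 64] → [0, 1, 4, 9, 16, 25, 36, 49, 64, 81]
So `out[-1]` = 81

Answer: 81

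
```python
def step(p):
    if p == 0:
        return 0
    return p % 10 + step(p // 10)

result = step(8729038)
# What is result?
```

Sum of digits of 8729038: 8 + 3 + 0 + 9 + 2 + 7 + 8 = 37

Answer: 37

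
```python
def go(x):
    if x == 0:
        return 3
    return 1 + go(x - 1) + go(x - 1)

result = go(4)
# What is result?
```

go(x) = 1 + 2·go(x-1), go(0)=3. Closed form: (3+1)·2^4 - 1 = 63.

Answer: 63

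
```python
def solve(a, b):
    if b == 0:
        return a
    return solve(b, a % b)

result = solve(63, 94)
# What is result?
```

solve(63, 94) -> solve(94, 63) -> solve(63, 31) -> solve(31, 1) -> solve(1, 0) -> 1

Answer: 1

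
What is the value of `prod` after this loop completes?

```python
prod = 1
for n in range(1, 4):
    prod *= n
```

3! = 6
`prod` takes the values: 1 → 2 → 6

Answer: 6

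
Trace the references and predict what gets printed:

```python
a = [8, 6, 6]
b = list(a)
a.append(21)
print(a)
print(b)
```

Key concept: list() constructor creates copy.
Step by step:
`a = [8, 6, 6]` → a = [8, 6, 6]
`b = list(a)` → b = [8, 6, 6]
`a.append(21)` → a = [8, 6, 6, 21]
`print(a)` → prints [8, 6, 6, 21]
`print(b)` → prints [8, 6, 6]

Answer:
[8, 6, 6, 21]
[8, 6, 6]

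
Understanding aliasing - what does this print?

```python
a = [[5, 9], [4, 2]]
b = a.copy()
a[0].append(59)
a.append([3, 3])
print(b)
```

Key concept: shallow copy with nested lists.
Step by step:
`a = [[5, 9], [4, 2]]` → a = [[5, 9], [4, 2]]
`b = a.copy()` → b = [[5, 9], [4, 2]]
`a[0].append(59)` → a = [[5, 9, 59], [4, 2]]; b = [[5, 9, 59], [4, 2]]
`a.append([3, 3])` → a = [[5, 9, 59], [4, 2], [3, 3]]
`print(b)` → prints [[5, 9, 59], [4, 2]]

Answer: [[5, 9, 59], [4, 2]]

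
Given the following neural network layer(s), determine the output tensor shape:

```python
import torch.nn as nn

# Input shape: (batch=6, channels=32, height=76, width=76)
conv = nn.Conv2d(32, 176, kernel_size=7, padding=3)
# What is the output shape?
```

Input: (6, 32, 76, 76) -> Output: (6, 176, 76, 76)

Answer: (6, 176, 76, 76)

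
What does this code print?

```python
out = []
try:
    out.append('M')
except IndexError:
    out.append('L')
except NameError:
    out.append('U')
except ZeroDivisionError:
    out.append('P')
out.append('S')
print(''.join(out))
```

Execution trace: 'M' (try body, no exception) → 'S' (after the try/except). Output: MS

Answer: MS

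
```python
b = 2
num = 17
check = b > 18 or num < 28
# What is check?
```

Trace:
`b = 2` → b = 2
`num = 17` → num = 17
`check = b > 18 or num < 28` → check = True
So check = True

Answer: True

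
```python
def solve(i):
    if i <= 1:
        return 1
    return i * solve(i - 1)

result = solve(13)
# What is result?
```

solve(13) = 13 * 12 * 11 * 10 * 9 * 8 * 7 * 6 * 5 * 4 * 3 * 2 * 1 = 6227020800

Answer: 6227020800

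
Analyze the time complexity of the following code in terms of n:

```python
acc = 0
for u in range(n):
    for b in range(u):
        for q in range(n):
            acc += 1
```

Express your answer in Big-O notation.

Each loop level contributes: n × n × n. Multiplying the contributions gives O(n^3).

Answer: O(n^3)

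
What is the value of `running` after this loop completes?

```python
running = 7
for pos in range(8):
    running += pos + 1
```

Start at 7, add 1 to 8 = 43
`running` takes the values: 7 → 8 → 10 → 13 → 17 → 22 → 28 → 35 → 43

Answer: 43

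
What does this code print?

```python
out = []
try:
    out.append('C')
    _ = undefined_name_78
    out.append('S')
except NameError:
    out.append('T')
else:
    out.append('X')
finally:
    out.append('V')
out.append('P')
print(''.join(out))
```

Execution trace: 'C' (try body) → 'T' (except NameError) → 'V' (finally) → 'P' (after the try/except). Output: CTVP

Answer: CTVP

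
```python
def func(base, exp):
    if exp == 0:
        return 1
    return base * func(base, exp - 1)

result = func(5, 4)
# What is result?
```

func(5, 4) = 5 * 5 * 5 * 5 = 625

Answer: 625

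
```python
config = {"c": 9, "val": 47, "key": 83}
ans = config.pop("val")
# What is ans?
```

Trace:
`config = {"c": 9, "val": 47, "key": 83}` → config = {'c': 9, 'val': 47, 'key': 83}
`ans = config.pop("val")` → config = {'c': 9, 'key': 83}; ans = 47
So ans = 47

Answer: 47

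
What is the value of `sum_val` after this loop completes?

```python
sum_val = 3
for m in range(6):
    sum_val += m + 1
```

Start at 3, add 1 to 6 = 24
`sum_val` takes the values: 3 → 4 → 6 → 9 → 13 → 18 → 24

Answer: 24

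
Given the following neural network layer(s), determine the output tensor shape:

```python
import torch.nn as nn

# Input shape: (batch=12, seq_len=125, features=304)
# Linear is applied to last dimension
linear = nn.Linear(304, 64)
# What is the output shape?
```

Input: (12, 125, 304) -> Output: (12, 125, 64)

Answer: (12, 125, 64)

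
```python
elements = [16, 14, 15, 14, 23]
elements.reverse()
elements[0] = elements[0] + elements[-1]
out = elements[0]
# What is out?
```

Trace:
`elements = [16, 14, 15, 14, 23]` → elements = [16, 14, 15, 14, 23]
`elements.reverse()` → elements = [23, 14, 15, 14, 16]
`elements[0] = elements[0] + elements[-1]` → elements = [39, 14, 15, 14, 16]
`out = elements[0]` → out = 39
So out = 39

Answer: 39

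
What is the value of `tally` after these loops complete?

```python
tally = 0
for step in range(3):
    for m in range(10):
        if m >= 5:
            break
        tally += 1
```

Inner breaks at 5, outer runs 3 times
`tally` takes the values: 0 → 1 → 2 → 3 → 4 → 5 → 6 → 7 → 8 → 9 → 10 → 11 → 12 → 13 → 14 → 15

Answer: 15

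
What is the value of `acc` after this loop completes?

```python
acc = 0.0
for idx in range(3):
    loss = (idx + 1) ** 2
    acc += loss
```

Sum of squared losses 1² + 2² + ... + 3²
`acc` takes the values: 0.0 → 1.0 → 5.0 → 14.0

Answer: 14.0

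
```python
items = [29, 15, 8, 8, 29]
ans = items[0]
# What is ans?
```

Trace:
`items = [29, 15, 8, 8, 29]` → items = [29, 15, 8, 8, 29]
`ans = items[0]` → ans = 29
So ans = 29

Answer: 29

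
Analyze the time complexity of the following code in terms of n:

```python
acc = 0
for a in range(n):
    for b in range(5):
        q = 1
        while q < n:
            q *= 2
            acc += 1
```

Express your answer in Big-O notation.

Each loop level contributes: n × 1 × log n. Multiplying the contributions gives O(n log n).

Answer: O(n log n)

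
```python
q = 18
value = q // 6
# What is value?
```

Trace:
`q = 18` → q = 18
`value = q // 6` → value = 3
So value = 3

Answer: 3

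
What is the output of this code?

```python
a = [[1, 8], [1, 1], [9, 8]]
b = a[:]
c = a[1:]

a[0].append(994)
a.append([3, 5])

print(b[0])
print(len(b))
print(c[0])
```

Key concept: slice with nested mutation.
Step by step:
`a = [[1, 8], [1, 1], [9, 8]]` → a = [[1, 8], [1, 1], [9, 8]]
`b = a[:]` → b = [[1, 8], [1, 1], [9, 8]]
`c = a[1:]` → c = [[1, 1], [9, 8]]
`a[0].append(994)` → a = [[1, 8, 994], [1, 1], [9, 8]]; b = [[1, 8, 994], [1, 1], [9, 8]]
`a.append([3, 5])` → a = [[1, 8, 994], [1, 1], [9, 8], [3, 5]]
`print(b[0])` → prints [1, 8, 994]
`print(len(b))` → prints 3
`print(c[0])` → prints [1, 1]

Answer:
[1, 8, 994]
3
[1, 1]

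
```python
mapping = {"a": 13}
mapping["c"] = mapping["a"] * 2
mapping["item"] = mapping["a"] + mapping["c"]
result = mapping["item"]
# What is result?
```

Trace:
`mapping = {"a": 13}` → mapping = {'a': 13}
`mapping["c"] = mapping["a"] * 2` → mapping = {'a': 13, 'c': 26}
`mapping["item"] = mapping["a"] + mapping["c"]` → mapping = {'a': 13, 'c': 26, 'item': 39}
`result = mapping["item"]` → result = 39
So result = 39

Answer: 39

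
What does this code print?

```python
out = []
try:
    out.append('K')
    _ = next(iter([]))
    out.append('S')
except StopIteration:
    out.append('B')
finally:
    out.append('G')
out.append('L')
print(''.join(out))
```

Execution trace: 'K' (try body) → 'B' (except StopIteration) → 'G' (finally) → 'L' (after the try/except). Output: KBGL

Answer: KBGL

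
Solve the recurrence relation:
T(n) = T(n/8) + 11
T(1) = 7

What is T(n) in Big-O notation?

Each step divides n by 8 and adds 11. After log_8(n) steps we reach T(1)=7. So T(n) = 11·log_8(n) + 7 = O(log n).

Answer: O(log n)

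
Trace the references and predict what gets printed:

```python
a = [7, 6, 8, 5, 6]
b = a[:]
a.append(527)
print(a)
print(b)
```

Key concept: slice [:] creates copy.
Step by step:
`a = [7, 6, 8, 5, 6]` → a = [7, 6, 8, 5, 6]
`b = a[:]` → b = [7, 6, 8, 5, 6]
`a.append(527)` → a = [7, 6, 8, 5, 6, 527]
`print(a)` → prints [7, 6, 8, 5, 6, 527]
`print(b)` → prints [7, 6, 8, 5, 6]

Answer:
[7, 6, 8, 5, 6, 527]
[7, 6, 8, 5, 6]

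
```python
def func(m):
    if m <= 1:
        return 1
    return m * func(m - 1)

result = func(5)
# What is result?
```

func(5) = 5 * 4 * 3 * 2 * 1 = 120

Answer: 120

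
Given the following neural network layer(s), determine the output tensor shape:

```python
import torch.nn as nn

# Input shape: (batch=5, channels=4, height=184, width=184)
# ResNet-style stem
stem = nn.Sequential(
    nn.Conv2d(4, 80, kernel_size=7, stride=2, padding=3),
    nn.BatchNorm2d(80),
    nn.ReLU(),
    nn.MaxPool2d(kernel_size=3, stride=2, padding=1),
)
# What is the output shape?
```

Input: (5, 4, 184, 184) -> after Conv2d 7x7 stride=2: (5, 80, 92, 92) -> Output: (5, 80, 46, 46)

Answer: (5, 80, 46, 46)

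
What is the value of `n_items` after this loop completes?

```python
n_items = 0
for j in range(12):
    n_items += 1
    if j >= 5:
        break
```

Loop breaks when j reaches 5, n_items is 6
`n_items` takes the values: 0 → 1 → 2 → 3 → 4 → 5 → 6

Answer: 6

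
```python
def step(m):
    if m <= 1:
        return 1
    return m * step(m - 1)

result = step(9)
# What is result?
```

step(9) = 9 * 8 * 7 * 6 * 5 * 4 * 3 * 2 * 1 = 362880

Answer: 362880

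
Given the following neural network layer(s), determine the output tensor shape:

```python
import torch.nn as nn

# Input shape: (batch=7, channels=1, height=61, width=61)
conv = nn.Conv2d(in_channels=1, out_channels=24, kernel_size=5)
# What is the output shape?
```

Input: (7, 1, 61, 61) -> Output: (7, 24, 57, 57)

Answer: (7, 24, 57, 57)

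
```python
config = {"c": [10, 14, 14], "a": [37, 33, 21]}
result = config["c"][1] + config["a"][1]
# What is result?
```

Trace:
`config = {"c": [10, 14, 14], "a": [37, 33, 21]}` → config = {'c': [10, 14, 14], 'a': [37, 33, 21]}
`result = config["c"][1] + config["a"][1]` → result = 47
So result = 47

Answer: 47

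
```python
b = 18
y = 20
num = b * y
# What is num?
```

Trace:
`b = 18` → b = 18
`y = 20` → y = 20
`num = b * y` → num = 360
So num = 360

Answer: 360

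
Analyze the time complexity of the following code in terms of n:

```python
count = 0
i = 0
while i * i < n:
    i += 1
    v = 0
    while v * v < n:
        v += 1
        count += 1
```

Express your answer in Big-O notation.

Each loop level contributes: √n × √n. Multiplying the contributions gives O(n).

Answer: O(n)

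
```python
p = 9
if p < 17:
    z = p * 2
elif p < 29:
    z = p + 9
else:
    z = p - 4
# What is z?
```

Trace:
`p = 9` → p = 9
`if p < 17: ...` → p < 17 is True → z = 18
So z = 18

Answer: 18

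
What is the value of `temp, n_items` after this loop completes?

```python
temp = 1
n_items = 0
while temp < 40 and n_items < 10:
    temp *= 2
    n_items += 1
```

Double until >= 40 or 10 iterations
`temp, n_items` takes the values: (1, 0) → (2, 0) → (2, 1) → (4, 1) → (4, 2) → (8, 2) → (8, 3) → (16, 3) → (16, 4) → (32, 4) → (32, 5) → (64, 5) → (64, 6)

Answer: 64, 6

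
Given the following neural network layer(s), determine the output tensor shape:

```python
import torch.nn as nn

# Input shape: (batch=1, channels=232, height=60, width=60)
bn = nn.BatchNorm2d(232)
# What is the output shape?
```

Input: (1, 232, 60, 60) -> Output: (1, 232, 60, 60)

Answer: (1, 232, 60, 60)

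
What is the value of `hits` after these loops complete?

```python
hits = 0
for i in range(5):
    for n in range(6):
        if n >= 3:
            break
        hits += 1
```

Inner breaks at 3, outer runs 5 times
`hits` takes the values: 0 → 1 → 2 → 3 → 4 → 5 → 6 → 7 → 8 → 9 → 10 → 11 → 12 → 13 → 14 → 15

Answer: 15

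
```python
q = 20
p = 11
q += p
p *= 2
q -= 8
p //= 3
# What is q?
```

Trace:
`q = 20` → q = 20
`p = 11` → p = 11
`q += p` → q = 31
`p *= 2` → p = 22
`q -= 8` → q = 23
`p //= 3` → p = 7
So q = 23

Answer: 23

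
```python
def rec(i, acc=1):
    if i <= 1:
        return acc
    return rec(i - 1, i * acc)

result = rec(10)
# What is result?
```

Accumulator trace (n, acc): (10, 1) -> (9, 10) -> (8, 90) -> (7, 720) -> (6, 5040) -> (5, 30240) -> (4, 151200) -> (3, 604800) -> (2, 1814400) -> (1, 3628800) -> return 3628800

Answer: 3628800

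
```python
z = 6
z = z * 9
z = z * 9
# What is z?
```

Trace:
`z = 6` → z = 6
`z = z * 9` → z = 54
`z = z * 9` → z = 486
So z = 486

Answer: 486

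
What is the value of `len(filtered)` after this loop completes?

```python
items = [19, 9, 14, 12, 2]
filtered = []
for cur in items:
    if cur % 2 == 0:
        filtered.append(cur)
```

Count even numbers in [19, 9, 14, 12, 2]
`filtered` takes the values: [] → [14] → [14, 12] → [14, 12, 2]
So `len(filtered)` = 3

Answer: 3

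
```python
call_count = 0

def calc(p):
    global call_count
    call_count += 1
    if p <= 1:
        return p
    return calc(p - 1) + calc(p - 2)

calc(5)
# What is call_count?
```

Calls(p) = 1 + Calls(p-1) + Calls(p-2); Calls(0)=Calls(1)=1. For p=5 this gives 15.

Answer: 15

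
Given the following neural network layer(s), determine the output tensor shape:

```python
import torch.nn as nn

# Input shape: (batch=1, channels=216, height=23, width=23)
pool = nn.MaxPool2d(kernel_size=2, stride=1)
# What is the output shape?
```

Input: (1, 216, 23, 23) -> Output: (1, 216, 22, 22)

Answer: (1, 216, 22, 22)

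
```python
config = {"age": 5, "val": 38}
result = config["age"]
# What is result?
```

Trace:
`config = {"age": 5, "val": 38}` → config = {'age': 5, 'val': 38}
`result = config["age"]` → result = 5
So result = 5

Answer: 5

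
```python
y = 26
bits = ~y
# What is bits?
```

Trace:
`y = 26` → y = 26
`bits = ~y` → bits = -27
So bits = -27

Answer: -27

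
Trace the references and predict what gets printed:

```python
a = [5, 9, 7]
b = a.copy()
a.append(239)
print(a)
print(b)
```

Key concept: list.copy() creates independent copy.
Step by step:
`a = [5, 9, 7]` → a = [5, 9, 7]
`b = a.copy()` → b = [5, 9, 7]
`a.append(239)` → a = [5, 9, 7, 239]
`print(a)` → prints [5, 9, 7, 239]
`print(b)` → prints [5, 9, 7]

Answer:
[5, 9, 7, 239]
[5, 9, 7]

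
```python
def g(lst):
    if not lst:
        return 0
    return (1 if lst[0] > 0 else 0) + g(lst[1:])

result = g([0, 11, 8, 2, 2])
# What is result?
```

Count of positive elements in [0, 11, 8, 2, 2] = 4

Answer: 4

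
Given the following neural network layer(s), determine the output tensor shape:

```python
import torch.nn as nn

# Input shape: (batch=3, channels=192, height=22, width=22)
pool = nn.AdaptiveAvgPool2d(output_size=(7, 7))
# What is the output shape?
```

Input: (3, 192, 22, 22) -> Output: (3, 192, 7, 7)

Answer: (3, 192, 7, 7)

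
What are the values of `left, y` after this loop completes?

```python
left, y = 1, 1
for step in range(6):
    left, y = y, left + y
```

Fibonacci: after 6 iterations
`left, y` takes the values: (1, 1) → (1, 2) → (2, 3) → (3, 5) → (5, 8) → (8, 13) → (13, 21)

Answer: 13, 21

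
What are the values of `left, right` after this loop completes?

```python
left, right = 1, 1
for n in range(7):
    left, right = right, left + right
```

Fibonacci: after 7 iterations
`left, right` takes the values: (1, 1) → (1, 2) → (2, 3) → (3, 5) → (5, 8) → (8, 13) → (13, 21) → (21, 34)

Answer: 21, 34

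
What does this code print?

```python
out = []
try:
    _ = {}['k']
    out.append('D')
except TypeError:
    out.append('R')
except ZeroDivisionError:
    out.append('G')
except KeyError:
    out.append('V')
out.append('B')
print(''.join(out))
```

Execution trace: 'V' (except KeyError) → 'B' (after the try/except). Output: VB

Answer: VB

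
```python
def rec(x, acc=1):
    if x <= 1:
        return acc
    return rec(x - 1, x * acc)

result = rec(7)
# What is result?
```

Accumulator trace (n, acc): (7, 1) -> (6, 7) -> (5, 42) -> (4, 210) -> (3, 840) -> (2, 2520) -> (1, 5040) -> return 5040

Answer: 5040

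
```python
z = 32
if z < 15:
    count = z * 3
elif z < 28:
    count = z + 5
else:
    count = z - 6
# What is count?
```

Trace:
`z = 32` → z = 32
`if z < 15: ...` → z < 15 is False, z < 28 is False, take else branch → count = 26
So count = 26

Answer: 26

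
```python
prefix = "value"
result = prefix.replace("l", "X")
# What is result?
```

Trace:
`prefix = "value"` → prefix = 'value'
`result = prefix.replace("l", "X")` → result = 'vaXue'
So result = 'vaXue'

Answer: 'vaXue'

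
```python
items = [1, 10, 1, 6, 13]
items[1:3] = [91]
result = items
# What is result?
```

Trace:
`items = [1, 10, 1, 6, 13]` → items = [1, 10, 1, 6, 13]
`items[1:3] = [91]` → items = [1, 91, 6, 13]
`result = items` → result = [1, 91, 6, 13]
So result = [1, 91, 6, 13]

Answer: [1, 91, 6, 13]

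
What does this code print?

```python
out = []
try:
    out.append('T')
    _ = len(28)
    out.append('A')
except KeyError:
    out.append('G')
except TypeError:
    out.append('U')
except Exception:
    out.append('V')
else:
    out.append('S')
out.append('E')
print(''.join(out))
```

Execution trace: 'T' (try body) → 'U' (except TypeError) → 'E' (after the try/except). Output: TUE

Answer: TUE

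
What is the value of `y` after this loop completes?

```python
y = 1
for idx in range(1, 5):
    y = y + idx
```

Start at 1, add 1 through 4
`y` takes the values: 1 → 2 → 4 → 7 → 11

Answer: 11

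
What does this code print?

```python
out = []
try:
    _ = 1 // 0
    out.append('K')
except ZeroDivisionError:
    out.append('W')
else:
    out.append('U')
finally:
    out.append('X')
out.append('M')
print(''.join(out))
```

Execution trace: 'W' (except ZeroDivisionError) → 'X' (finally) → 'M' (after the try/except). Output: WXM

Answer: WXM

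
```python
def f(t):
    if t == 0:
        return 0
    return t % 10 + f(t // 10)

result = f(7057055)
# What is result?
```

Sum of digits of 7057055: 5 + 5 + 0 + 7 + 5 + 0 + 7 = 29

Answer: 29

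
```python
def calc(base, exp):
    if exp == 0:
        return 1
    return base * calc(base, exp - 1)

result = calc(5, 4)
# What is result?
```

calc(5, 4) = 5 * 5 * 5 * 5 = 625

Answer: 625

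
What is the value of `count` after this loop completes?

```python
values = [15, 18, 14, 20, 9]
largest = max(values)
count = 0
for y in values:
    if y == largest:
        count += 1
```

Count of max value 20 in [15, 18, 14, 20, 9]
`count` takes the values: 0 → 1

Answer: 1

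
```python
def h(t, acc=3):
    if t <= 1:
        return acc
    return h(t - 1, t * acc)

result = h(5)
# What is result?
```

Accumulator trace (n, acc): (5, 3) -> (4, 15) -> (3, 60) -> (2, 180) -> (1, 360) -> return 360

Answer: 360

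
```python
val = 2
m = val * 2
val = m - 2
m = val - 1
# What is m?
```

Trace:
`val = 2` → val = 2
`m = val * 2` → m = 4
`val = m - 2` → val = 2
`m = val - 1` → m = 1
So m = 1

Answer: 1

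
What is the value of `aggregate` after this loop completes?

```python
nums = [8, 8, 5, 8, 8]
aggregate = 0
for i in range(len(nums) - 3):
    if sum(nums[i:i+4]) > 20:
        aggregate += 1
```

Count windows with sum > 20
`aggregate` takes the values: 0 → 1 → 2

Answer: 2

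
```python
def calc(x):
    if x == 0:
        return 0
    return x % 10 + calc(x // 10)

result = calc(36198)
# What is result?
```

Sum of digits of 36198: 8 + 9 + 1 + 6 + 3 = 27

Answer: 27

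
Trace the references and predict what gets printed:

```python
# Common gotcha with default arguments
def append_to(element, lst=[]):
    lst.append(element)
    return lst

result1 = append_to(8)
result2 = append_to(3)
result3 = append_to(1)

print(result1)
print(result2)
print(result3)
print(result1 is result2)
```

Key concept: mutable default argument gotcha.
Step by step:
`result1 = append_to(8)` → result1 = [8]
`result2 = append_to(3)` → result1 = [8, 3] (same object as result2); result2 = [8, 3] (same object as result1)
`result3 = append_to(1)` → result1 = [8, 3, 1] (same object as result2, result3); result2 = [8, 3, 1] (same object as result1, result3); result3 = [8, 3, 1] (same object as result1, result2)
`print(result1)` → prints [8, 3, 1]
`print(result2)` → prints [8, 3, 1]
`print(result3)` → prints [8, 3, 1]
`print(result1 is result2)` → prints True

Answer:
[8, 3, 1]
[8, 3, 1]
[8, 3, 1]
True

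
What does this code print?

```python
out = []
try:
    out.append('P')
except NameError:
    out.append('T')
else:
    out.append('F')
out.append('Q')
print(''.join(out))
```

Execution trace: 'P' (try body, no exception) → 'F' (else) → 'Q' (after the try/except). Output: PFQ

Answer: PFQ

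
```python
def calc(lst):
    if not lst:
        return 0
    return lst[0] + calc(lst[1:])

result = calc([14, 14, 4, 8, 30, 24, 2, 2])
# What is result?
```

14 + 14 + 4 + 8 + 30 + 24 + 2 + 2 + 0 = 98

Answer: 98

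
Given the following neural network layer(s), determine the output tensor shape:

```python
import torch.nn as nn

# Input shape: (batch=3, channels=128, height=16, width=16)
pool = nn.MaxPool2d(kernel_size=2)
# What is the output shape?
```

Input: (3, 128, 16, 16) -> Output: (3, 128, 8, 8)

Answer: (3, 128, 8, 8)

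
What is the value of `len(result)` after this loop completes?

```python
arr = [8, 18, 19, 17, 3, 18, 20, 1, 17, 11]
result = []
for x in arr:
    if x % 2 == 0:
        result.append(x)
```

Count even numbers in [8, 18, 19, 17, 3, 18, 20, 1, 17, 11]
`result` takes the values: [] → [8] → [8, 18] → [8, 18, 18] → [8, 18, 18, 20]
So `len(result)` = 4

Answer: 4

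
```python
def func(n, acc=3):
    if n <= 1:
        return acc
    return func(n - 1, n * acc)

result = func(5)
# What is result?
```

Accumulator trace (n, acc): (5, 3) -> (4, 15) -> (3, 60) -> (2, 180) -> (1, 360) -> return 360

Answer: 360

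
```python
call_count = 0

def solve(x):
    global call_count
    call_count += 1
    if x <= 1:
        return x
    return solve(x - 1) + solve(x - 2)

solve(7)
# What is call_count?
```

Calls(x) = 1 + Calls(x-1) + Calls(x-2); Calls(0)=Calls(1)=1. For x=7 this gives 41.

Answer: 41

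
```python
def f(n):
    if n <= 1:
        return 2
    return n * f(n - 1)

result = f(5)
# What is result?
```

f(5) = 5 * 4 * 3 * 2 * 2 = 240

Answer: 240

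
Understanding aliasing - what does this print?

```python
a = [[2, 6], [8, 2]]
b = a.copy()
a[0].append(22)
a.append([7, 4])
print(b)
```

Key concept: shallow copy with nested lists.
Step by step:
`a = [[2, 6], [8, 2]]` → a = [[2, 6], [8, 2]]
`b = a.copy()` → b = [[2, 6], [8, 2]]
`a[0].append(22)` → a = [[2, 6, 22], [8, 2]]; b = [[2, 6, 22], [8, 2]]
`a.append([7, 4])` → a = [[2, 6, 22], [8, 2], [7, 4]]
`print(b)` → prints [[2, 6, 22], [8, 2]]

Answer: [[2, 6, 22], [8, 2]]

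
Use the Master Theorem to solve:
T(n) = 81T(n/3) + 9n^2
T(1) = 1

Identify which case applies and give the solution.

a=81, b=3, f(n)=9n^2. log_3(81) = 4. Since c=2 < 4, Case 1 applies: T(n) = Θ(n^log_b(a)) = O(n^4).

Answer: O(n^4) - Case 1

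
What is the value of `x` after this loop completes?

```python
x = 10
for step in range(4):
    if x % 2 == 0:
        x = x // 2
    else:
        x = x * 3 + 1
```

Collatz-style transformation from 10
`x` takes the values: 10 → 5 → 16 → 8 → 4

Answer: 4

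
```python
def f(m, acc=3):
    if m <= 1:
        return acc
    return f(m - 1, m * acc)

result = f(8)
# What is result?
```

Accumulator trace (n, acc): (8, 3) -> (7, 24) -> (6, 168) -> (5, 1008) -> (4, 5040) -> (3, 20160) -> (2, 60480) -> (1, 120960) -> return 120960

Answer: 120960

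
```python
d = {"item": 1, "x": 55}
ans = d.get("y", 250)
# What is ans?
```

Trace:
`d = {"item": 1, "x": 55}` → d = {'item': 1, 'x': 55}
`ans = d.get("y", 250)` → ans = 250
So ans = 250

Answer: 250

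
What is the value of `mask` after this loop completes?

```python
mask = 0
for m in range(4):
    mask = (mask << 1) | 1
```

Build 4 consecutive 1-bits: 0b1111
`mask` takes the values: 0 → 1 → 3 → 7 → 15

Answer: 15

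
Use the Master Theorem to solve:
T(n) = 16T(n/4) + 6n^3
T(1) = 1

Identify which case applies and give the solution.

a=16, b=4, f(n)=6n^3. log_4(16) = 2. Since c=3 > 2 and the regularity condition holds (16(n/4)^3 = (16/4^3)n^3 with 16/4^3 < 1), Case 3 applies: T(n) = Θ(f(n)) = O(n^3).

Answer: O(n^3) - Case 3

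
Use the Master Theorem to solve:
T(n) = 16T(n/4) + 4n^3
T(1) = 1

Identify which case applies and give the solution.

a=16, b=4, f(n)=4n^3. log_4(16) = 2. Since c=3 > 2 and the regularity condition holds (16(n/4)^3 = (16/4^3)n^3 with 16/4^3 < 1), Case 3 applies: T(n) = Θ(f(n)) = O(n^3).

Answer: O(n^3) - Case 3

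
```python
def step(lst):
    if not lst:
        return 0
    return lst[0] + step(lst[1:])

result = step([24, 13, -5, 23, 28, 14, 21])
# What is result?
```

24 + 13 + (-5) + 23 + 28 + 14 + 21 + 0 = 118

Answer: 118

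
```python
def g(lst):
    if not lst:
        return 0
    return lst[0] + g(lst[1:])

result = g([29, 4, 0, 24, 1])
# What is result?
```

29 + 4 + 0 + 24 + 1 + 0 = 58

Answer: 58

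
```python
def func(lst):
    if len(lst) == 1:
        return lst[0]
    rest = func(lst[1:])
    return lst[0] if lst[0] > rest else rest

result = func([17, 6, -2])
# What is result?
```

Recursive max over [17, 6, -2] = 17

Answer: 17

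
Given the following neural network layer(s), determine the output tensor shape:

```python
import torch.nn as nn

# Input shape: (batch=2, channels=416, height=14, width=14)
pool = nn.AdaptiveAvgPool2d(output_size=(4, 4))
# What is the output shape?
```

Input: (2, 416, 14, 14) -> Output: (2, 416, 4, 4)

Answer: (2, 416, 4, 4)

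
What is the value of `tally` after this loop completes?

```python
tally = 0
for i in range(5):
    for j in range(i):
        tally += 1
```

Triangle number: 0+1+2+...+4
`tally` takes the values: 0 → 1 → 2 → 3 → 4 → 5 → 6 → 7 → 8 → 9 → 10

Answer: 10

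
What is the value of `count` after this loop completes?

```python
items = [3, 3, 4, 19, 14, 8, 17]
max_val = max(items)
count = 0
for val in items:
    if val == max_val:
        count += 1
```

Count of max value 19 in [3, 3, 4, 19, 14, 8, 17]
`count` takes the values: 0 → 1

Answer: 1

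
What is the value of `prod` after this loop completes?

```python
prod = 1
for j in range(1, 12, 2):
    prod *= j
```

Product of 1, 3, 5, ... up to 11
`prod` takes the values: 1 → 3 → 15 → 105 → 945 → 10395

Answer: 10395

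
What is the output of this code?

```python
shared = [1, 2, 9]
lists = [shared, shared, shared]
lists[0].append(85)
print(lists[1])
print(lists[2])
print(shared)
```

Key concept: list of same reference.
Step by step:
`shared = [1, 2, 9]` → shared = [1, 2, 9]
`lists = [shared, shared, shared]` → lists = [[1, 2, 9], [1, 2, 9], [1, 2, 9]]
`lists[0].append(85)` → shared = [1, 2, 9, 85]; lists = [[1, 2, 9, 85], [1, 2, 9, 85], [1, 2, 9, 85]]
`print(lists[1])` → prints [1, 2, 9, 85]
`print(lists[2])` → prints [1, 2, 9, 85]
`print(shared)` → prints [1, 2, 9, 85]

Answer:
[1, 2, 9, 85]
[1, 2, 9, 85]
[1, 2, 9, 85]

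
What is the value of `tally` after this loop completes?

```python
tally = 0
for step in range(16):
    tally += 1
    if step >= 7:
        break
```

Loop breaks when step reaches 7, tally is 8
`tally` takes the values: 0 → 1 → 2 → 3 → 4 → 5 → 6 → 7 → 8

Answer: 8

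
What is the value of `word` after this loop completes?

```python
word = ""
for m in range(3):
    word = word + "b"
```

Repeat 'b' 3 times
`word` takes the values: "" → "b" → "bb" → "bbb"

Answer: "bbb"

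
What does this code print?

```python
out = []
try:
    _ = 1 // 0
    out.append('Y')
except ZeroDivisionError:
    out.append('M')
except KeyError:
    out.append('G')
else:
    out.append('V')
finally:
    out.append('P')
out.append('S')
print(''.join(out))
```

Execution trace: 'M' (except ZeroDivisionError) → 'P' (finally) → 'S' (after the try/except). Output: MPS

Answer: MPS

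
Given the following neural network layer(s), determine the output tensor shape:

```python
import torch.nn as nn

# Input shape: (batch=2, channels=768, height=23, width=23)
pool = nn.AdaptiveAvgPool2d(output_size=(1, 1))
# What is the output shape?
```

Input: (2, 768, 23, 23) -> Output: (2, 768, 1, 1)

Answer: (2, 768, 1, 1)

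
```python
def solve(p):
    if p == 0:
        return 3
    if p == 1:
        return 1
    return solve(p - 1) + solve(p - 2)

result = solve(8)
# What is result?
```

Build up from base cases: solve(0)=3, solve(1)=1, solve(2)=4, solve(3)=5, solve(4)=9, solve(5)=14, solve(6)=23, ..., solve(8)=60

Answer: 60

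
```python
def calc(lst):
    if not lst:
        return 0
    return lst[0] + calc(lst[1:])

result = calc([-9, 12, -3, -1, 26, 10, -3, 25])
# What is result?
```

(-9) + 12 + (-3) + (-1) + 26 + 10 + (-3) + 25 + 0 = 57

Answer: 57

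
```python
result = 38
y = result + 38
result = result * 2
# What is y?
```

Trace:
`result = 38` → result = 38
`y = result + 38` → y = 76
`result = result * 2` → result = 76
So y = 76

Answer: 76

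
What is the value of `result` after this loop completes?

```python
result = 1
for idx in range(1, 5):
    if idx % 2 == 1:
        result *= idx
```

Product of odd numbers 1 to 4
`result` takes the values: 1 → 3

Answer: 3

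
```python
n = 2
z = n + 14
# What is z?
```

Trace:
`n = 2` → n = 2
`z = n + 14` → z = 16
So z = 16

Answer: 16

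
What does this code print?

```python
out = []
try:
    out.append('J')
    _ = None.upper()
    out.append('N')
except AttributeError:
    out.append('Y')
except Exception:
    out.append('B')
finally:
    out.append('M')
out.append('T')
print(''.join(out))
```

Execution trace: 'J' (try body) → 'Y' (except AttributeError) → 'M' (finally) → 'T' (after the try/except). Output: JYMT

Answer: JYMT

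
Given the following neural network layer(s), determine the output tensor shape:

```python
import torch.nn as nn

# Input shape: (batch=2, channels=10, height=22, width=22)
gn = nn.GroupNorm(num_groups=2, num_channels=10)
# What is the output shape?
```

Input: (2, 10, 22, 22) -> Output: (2, 10, 22, 22)

Answer: (2, 10, 22, 22)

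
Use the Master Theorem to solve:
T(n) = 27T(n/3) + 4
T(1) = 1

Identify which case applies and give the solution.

a=27, b=3, f(n)=4. log_3(27) = 3. Since c=0 < 3, Case 1 applies: T(n) = Θ(n^log_b(a)) = O(n^3).

Answer: O(n^3) - Case 1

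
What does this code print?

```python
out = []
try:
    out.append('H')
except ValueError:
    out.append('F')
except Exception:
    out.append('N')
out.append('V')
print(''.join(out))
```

Execution trace: 'H' (try body, no exception) → 'V' (after the try/except). Output: HV

Answer: HV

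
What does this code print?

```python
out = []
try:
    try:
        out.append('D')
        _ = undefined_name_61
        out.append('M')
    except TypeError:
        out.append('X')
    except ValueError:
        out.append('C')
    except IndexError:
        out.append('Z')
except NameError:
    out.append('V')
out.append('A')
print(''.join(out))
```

Execution trace: 'D' (try body) → 'V' (outer except NameError) → 'A' (after the try/except). Output: DVA

Answer: DVA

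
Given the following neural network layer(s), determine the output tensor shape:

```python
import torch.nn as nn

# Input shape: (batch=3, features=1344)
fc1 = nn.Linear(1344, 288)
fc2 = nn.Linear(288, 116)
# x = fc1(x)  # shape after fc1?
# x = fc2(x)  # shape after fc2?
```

Input: (3, 1344) -> after fc1: (3, 288) -> Output: (3, 116)

Answer: (3, 116)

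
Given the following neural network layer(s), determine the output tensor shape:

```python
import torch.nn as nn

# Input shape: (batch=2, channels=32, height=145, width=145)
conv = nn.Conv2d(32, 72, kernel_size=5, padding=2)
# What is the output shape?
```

Input: (2, 32, 145, 145) -> Output: (2, 72, 145, 145)

Answer: (2, 72, 145, 145)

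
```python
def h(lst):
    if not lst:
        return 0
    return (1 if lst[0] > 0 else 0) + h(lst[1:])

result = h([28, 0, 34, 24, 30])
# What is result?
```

Count of positive elements in [28, 0, 34, 24, 30] = 4

Answer: 4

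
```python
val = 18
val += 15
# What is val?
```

Trace:
`val = 18` → val = 18
`val += 15` → val = 33
So val = 33

Answer: 33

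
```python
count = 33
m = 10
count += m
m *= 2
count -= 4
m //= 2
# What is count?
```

Trace:
`count = 33` → count = 33
`m = 10` → m = 10
`count += m` → count = 43
`m *= 2` → m = 20
`count -= 4` → count = 39
`m //= 2` → m = 10
So count = 39

Answer: 39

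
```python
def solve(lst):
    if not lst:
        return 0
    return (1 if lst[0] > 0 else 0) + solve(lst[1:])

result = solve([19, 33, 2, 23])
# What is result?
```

Count of positive elements in [19, 33, 2, 23] = 4

Answer: 4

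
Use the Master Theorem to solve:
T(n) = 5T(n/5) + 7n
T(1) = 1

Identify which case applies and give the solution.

a=5, b=5, f(n)=7n. log_5(5) = 1. Since c=1 = 1, Case 2 applies: T(n) = Θ(n^log_b(a) · log n) = O(n log n).

Answer: O(n log n) - Case 2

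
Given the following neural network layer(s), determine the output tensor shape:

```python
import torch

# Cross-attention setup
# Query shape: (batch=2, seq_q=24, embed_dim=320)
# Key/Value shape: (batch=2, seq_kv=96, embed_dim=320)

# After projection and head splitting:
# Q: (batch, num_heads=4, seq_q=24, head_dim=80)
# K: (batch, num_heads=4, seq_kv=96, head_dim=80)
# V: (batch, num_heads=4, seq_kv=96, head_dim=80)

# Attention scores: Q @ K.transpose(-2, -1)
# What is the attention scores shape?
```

Input: (2, 24, 320) -> Output: (2, 4, 24, 96)

Answer: (2, 4, 24, 96)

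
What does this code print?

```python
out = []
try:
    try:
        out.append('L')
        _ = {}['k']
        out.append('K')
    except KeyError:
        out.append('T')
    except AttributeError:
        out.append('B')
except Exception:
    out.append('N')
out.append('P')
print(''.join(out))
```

Execution trace: 'L' (inner try body) → 'T' (inner except KeyError) → 'P' (after the try/except). Output: LTP

Answer: LTP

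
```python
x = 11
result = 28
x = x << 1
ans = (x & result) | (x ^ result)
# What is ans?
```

Trace:
`x = 11` → x = 11
`result = 28` → result = 28
`x = x << 1` → x = 22
`ans = (x & result) | (x ^ result)` → ans = 30
So ans = 30

Answer: 30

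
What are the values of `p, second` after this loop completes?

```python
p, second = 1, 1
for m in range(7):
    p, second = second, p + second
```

Fibonacci: after 7 iterations
`p, second` takes the values: (1, 1) → (1, 2) → (2, 3) → (3, 5) → (5, 8) → (8, 13) → (13, 21) → (21, 34)

Answer: 21, 34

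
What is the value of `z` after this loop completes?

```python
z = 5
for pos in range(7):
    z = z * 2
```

Multiply by 2, 7 times: 5 * 2^7 = 640
`z` takes the values: 5 → 10 → 20 → 40 → 80 → 160 → 320 → 640

Answer: 640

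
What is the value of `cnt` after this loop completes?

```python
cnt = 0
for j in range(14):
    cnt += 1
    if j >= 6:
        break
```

Loop breaks when j reaches 6, cnt is 7
`cnt` takes the values: 0 → 1 → 2 → 3 → 4 → 5 → 6 → 7

Answer: 7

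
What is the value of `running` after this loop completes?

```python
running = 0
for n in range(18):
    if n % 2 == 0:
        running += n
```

Sum of even numbers 0 to 17
`running` takes the values: 0 → 2 → 6 → 12 → 20 → 30 → 42 → 56 → 72

Answer: 72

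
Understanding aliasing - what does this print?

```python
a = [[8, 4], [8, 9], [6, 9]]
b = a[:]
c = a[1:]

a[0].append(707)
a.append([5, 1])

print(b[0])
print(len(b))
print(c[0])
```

Key concept: slice with nested mutation.
Step by step:
`a = [[8, 4], [8, 9], [6, 9]]` → a = [[8, 4], [8, 9], [6, 9]]
`b = a[:]` → b = [[8, 4], [8, 9], [6, 9]]
`c = a[1:]` → c = [[8, 9], [6, 9]]
`a[0].append(707)` → a = [[8, 4, 707], [8, 9], [6, 9]]; b = [[8, 4, 707], [8, 9], [6, 9]]
`a.append([5, 1])` → a = [[8, 4, 707], [8, 9], [6, 9], [5, 1]]
`print(b[0])` → prints [8, 4, 707]
`print(len(b))` → prints 3
`print(c[0])` → prints [8, 9]

Answer:
[8, 4, 707]
3
[8, 9]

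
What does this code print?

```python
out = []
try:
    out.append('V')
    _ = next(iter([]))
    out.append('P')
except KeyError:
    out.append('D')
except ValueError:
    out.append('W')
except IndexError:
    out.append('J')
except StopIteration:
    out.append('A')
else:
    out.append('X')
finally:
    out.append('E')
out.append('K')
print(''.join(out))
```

Execution trace: 'V' (try body) → 'A' (except StopIteration) → 'E' (finally) → 'K' (after the try/except). Output: VAEK

Answer: VAEK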